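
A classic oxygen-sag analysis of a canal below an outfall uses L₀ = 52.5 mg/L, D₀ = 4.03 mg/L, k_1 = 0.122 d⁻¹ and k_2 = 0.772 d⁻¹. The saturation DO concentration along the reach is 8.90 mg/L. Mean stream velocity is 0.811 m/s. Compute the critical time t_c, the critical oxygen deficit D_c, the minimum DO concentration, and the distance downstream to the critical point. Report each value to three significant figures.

t_c = [1/(k_2−k_1)] ln[(k_2/k_1)(1 − D₀(k_2−k_1)/(k_1 L₀))]
= [1/(0.772−0.122)] ln[(0.772/0.122)(1 − 4.03×0.6500/(0.122×52.5))]
= (1/0.6500) ln[6.328 × 0.5910] = 1.538 × ln(3.740) = 1.538 × 1.319 = 2.029 d.
L(t_c) = L₀ e^(−k_1 t_c) = 52.5 × 0.7807 = 40.99 mg/L, and at the critical point k_2 D_c = k_1 L, so D_c = (0.122/0.772) × 40.99 = 6.477 mg/L.
Minimum DO = C_s − D_c = 8.90 − 6.477 = 2.423 mg/L.
x_c = v t_c = 0.811 m/s × 2.029 d × 86400 s/d = 142200 m ≈ 142 km.

t_c ≈ 2.03 d; D_c ≈ 6.48 mg/L; min DO ≈ 2.42 mg/L; x_c ≈ 142 km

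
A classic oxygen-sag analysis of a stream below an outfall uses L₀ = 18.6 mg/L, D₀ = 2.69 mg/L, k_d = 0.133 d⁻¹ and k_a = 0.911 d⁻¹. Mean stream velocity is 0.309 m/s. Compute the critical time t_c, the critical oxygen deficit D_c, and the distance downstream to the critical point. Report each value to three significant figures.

t_c ≈ 0.0687 d; D_c ≈ 2.69 mg/L; x_c ≈ 1.83 km

At the critical point dD/dt = 0, so k_d L₀ e^(−k_d t) = k_a D. Substituting D(t) from the Streeter–Phelps equation and solving for t gives
t_c = ln[(k_a/k_d)(1 − D₀(k_a−k_d)/(k_d L₀))] / (k_a−k_d).
Here k_a−k_d = 0.7780 d⁻¹ and 1 − D₀(k_a−k_d)/(k_d L₀) = 1 − 2.69×0.7780/(0.133×18.6) = 0.1540, so
t_c = ln(6.850 × 0.1540) / 0.7780 = 0.05343 / 0.7780 = 0.06868 d.
L(t_c) = L₀ e^(−k_d t_c) = 18.6 × 0.9909 = 18.43 mg/L, and at the critical point k_a D_c = k_d L, so D_c = (0.133/0.911) × 18.43 = 2.691 mg/L.
x_c = v t_c = 0.309 m/s × 0.06868 d × 86400 s/d = 1833 m ≈ 1.83 km.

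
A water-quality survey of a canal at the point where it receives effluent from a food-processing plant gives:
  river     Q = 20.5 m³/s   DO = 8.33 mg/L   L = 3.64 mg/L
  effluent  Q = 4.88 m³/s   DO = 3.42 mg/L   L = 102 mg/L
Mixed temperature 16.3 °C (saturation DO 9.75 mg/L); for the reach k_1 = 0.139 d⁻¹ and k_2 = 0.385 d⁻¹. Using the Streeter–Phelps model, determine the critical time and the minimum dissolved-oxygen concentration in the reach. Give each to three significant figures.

Mixed DO = (20.5×8.33 + 4.88×3.42)/(20.5+4.88) = 187.5/25.38 = 7.386 mg/L.
Mixed L₀ = (20.5×3.64 + 4.88×102)/(25.38) = 572.4/25.38 = 22.55 mg/L.
Initial deficit D₀ = C_s − DO₀ = 9.75 − 7.386 = 2.364 mg/L.
t_c = (1/0.2460) ln[(0.385/0.139)(1 − 2.364×0.2460/(0.139×22.55))] = 4.065 × ln(2.256) = 3.307 d.
D_c = (0.139/0.385) × 22.55 × e^(−0.139×3.307) = 0.3610 × 22.55 × 0.6315 = 5.142 mg/L.
Minimum DO = 9.75 − 5.142 = 4.608 mg/L.

t_c ≈ 3.31 d; minimum DO ≈ 4.61 mg/L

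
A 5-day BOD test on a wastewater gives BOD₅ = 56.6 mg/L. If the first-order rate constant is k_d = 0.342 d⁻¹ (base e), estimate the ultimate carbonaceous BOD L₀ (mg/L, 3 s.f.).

BOD₅ = L₀(1 − e^(−5k_d)) ⇒ L₀ = BOD₅ / (1 − e^(−5×0.342))
= 56.6 / (1 − 0.1809) = 56.6 / 0.8191 = 69.10 mg/L.

L₀ ≈ 69.1 mg/L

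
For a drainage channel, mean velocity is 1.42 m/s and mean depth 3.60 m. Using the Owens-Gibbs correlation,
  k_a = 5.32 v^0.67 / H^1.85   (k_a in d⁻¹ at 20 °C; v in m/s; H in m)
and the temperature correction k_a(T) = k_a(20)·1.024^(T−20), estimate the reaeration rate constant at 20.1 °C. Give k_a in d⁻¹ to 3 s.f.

k_a(20) = 5.32 × 1.42^0.67 / 3.60^1.85 = 5.32 × 1.265 / 10.69 = 0.6292 d⁻¹.
k_a(20.1) = 0.6292 × 1.024^(20.1−20) = 0.6292 × 1.002 = 0.6307 d⁻¹.

k_a ≈ 0.631 d⁻¹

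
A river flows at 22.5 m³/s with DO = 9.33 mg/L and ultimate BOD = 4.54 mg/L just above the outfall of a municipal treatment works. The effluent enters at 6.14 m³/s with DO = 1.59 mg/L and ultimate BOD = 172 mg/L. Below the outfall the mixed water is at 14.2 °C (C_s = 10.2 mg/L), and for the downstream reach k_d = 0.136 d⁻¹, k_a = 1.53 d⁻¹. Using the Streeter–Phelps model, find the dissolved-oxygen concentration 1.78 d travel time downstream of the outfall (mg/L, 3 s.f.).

DO ≈ 7.20 mg/L

Mixed DO = (22.5×9.33 + 6.14×1.59)/(22.5+6.14) = 219.7/28.64 = 7.671 mg/L.
Mixed L₀ = (22.5×4.54 + 6.14×172)/(28.64) = 1158/28.64 = 40.44 mg/L.
Initial deficit D₀ = C_s − DO₀ = 10.2 − 7.671 = 2.529 mg/L.
D(1.78) = [0.136×40.44/(1.53−0.136)](e^(−0.136×1.78) − e^(−1.53×1.78)) + 2.529 e^(−1.53×1.78)
= 3.945 × (0.7850 − 0.06565) + 2.529 × 0.06565 = 3.004 mg/L.
DO = 10.2 − 3.004 = 7.196 mg/L.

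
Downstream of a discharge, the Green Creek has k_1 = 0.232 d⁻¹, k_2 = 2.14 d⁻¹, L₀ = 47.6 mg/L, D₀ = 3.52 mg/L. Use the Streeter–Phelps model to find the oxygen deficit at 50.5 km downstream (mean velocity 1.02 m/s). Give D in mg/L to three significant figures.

D ≈ 4.40 mg/L

Travel time t = x/v = 50.5 km / (1.02 m/s) = 50500 m / 1.02 m/s = 49510 s = 0.5730 d.
k_1 L₀/(k_2−k_1) = 0.232×47.6/(2.14−0.232) = 11.04/1.908 = 5.788 mg/L.
e^(−k_1 t) = e^(−0.232×0.5730) = 0.8755; e^(−k_2 t) = e^(−2.14×0.5730) = 0.2934.
D = 5.788 × (0.8755 − 0.2934) + 3.52 × 0.2934 = 3.369 + 1.033 = 4.402 mg/L.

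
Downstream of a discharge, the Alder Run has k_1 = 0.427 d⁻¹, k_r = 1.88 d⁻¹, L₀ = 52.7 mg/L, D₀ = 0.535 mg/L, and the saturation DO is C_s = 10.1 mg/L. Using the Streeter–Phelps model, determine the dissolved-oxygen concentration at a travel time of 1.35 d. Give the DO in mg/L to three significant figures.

DO ≈ 2.58 mg/L

k_1 L₀/(k_r−k_1) = 0.427×52.7/(1.88−0.427) = 22.50/1.453 = 15.49 mg/L.
e^(−k_1 t) = e^(−0.427×1.350) = 0.5619; e^(−k_r t) = e^(−1.88×1.350) = 0.07902.
D = 15.49 × (0.5619 − 0.07902) + 0.535 × 0.07902 = 7.478 + 0.04228 = 7.521 mg/L.
DO = C_s − D = 10.1 − 7.521 = 2.579 mg/L.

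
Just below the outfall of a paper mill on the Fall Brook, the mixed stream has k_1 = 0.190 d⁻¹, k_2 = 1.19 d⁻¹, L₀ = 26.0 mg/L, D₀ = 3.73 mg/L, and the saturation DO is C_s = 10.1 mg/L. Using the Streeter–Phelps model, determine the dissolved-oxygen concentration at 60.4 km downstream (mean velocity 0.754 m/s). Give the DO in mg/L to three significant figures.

Travel time t = x/v = 60.4 km / (0.754 m/s) = 60400 m / 0.754 m/s = 80110 s = 0.9272 d.
k_1 L₀/(k_2−k_1) = 0.190×26.0/(1.19−0.190) = 4.940/1.000 = 4.940 mg/L.
e^(−k_1 t) = e^(−0.190×0.9272) = 0.8385; e^(−k_2 t) = e^(−1.19×0.9272) = 0.3318.
D = 4.940 × (0.8385 − 0.3318) + 3.73 × 0.3318 = 2.503 + 1.238 = 3.741 mg/L.
DO = C_s − D = 10.1 − 3.741 = 6.359 mg/L.

DO ≈ 6.36 mg/L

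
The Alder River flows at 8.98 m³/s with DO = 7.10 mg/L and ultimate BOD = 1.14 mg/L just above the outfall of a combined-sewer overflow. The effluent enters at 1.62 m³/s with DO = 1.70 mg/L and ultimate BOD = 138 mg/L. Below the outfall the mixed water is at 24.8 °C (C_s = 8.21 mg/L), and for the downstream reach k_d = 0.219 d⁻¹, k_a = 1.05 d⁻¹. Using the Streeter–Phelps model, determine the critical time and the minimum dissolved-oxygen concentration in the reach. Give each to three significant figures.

Mixed DO = (8.98×7.10 + 1.62×1.70)/(8.98+1.62) = 66.51/10.60 = 6.275 mg/L.
Mixed L₀ = (8.98×1.14 + 1.62×138)/(10.60) = 233.8/10.60 = 22.06 mg/L.
Initial deficit D₀ = C_s − DO₀ = 8.21 − 6.275 = 1.935 mg/L.
t_c = (1/0.8310) ln[(1.05/0.219)(1 − 1.935×0.8310/(0.219×22.06))] = 1.203 × ln(3.198) = 1.399 d.
D_c = (0.219/1.05) × 22.06 × e^(−0.219×1.399) = 0.2086 × 22.06 × 0.7361 = 3.386 mg/L.
Minimum DO = 8.21 − 3.386 = 4.824 mg/L.

t_c ≈ 1.40 d; minimum DO ≈ 4.82 mg/L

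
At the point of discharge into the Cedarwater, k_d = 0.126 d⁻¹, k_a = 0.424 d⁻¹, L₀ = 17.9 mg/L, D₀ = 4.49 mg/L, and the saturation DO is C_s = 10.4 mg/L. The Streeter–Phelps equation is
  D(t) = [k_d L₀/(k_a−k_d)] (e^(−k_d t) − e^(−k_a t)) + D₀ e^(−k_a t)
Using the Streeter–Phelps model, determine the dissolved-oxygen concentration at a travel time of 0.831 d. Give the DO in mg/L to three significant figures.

DO ≈ 5.75 mg/L

k_d L₀/(k_a−k_d) = 0.126×17.9/(0.424−0.126) = 2.255/0.2980 = 7.568 mg/L.
e^(−k_d t) = e^(−0.126×0.8310) = 0.9006; e^(−k_a t) = e^(−0.424×0.8310) = 0.7030.
D = 7.568 × (0.9006 − 0.7030) + 4.49 × 0.7030 = 1.495 + 3.157 = 4.652 mg/L.
DO = C_s − D = 10.4 − 4.652 = 5.748 mg/L.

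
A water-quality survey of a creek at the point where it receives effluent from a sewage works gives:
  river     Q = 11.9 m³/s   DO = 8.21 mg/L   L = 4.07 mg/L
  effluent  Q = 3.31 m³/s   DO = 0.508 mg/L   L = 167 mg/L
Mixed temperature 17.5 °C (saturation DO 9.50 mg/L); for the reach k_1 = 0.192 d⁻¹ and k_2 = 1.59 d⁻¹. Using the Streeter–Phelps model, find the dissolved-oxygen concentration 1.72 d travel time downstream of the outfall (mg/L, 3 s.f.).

DO ≈ 5.76 mg/L

Mixed DO = (11.9×8.21 + 3.31×0.508)/(11.9+3.31) = 99.38/15.21 = 6.534 mg/L.
Mixed L₀ = (11.9×4.07 + 3.31×167)/(15.21) = 601.2/15.21 = 39.53 mg/L.
Initial deficit D₀ = C_s − DO₀ = 9.50 − 6.534 = 2.966 mg/L.
D(1.72) = [0.192×39.53/(1.59−0.192)](e^(−0.192×1.72) − e^(−1.59×1.72)) + 2.966 e^(−1.59×1.72)
= 5.429 × (0.7188 − 0.06491) + 2.966 × 0.06491 = 3.742 mg/L.
DO = 9.50 − 3.742 = 5.758 mg/L.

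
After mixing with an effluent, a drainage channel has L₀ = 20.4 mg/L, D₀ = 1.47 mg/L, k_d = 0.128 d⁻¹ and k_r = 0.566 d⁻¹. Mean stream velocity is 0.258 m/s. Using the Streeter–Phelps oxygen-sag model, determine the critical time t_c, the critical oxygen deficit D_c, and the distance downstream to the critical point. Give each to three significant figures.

t_c = [1/(k_r−k_d)] ln[(k_r/k_d)(1 − D₀(k_r−k_d)/(k_d L₀))]
= [1/(0.566−0.128)] ln[(0.566/0.128)(1 − 1.47×0.4380/(0.128×20.4))]
= (1/0.4380) ln[4.422 × 0.7534] = 2.283 × ln(3.332) = 2.283 × 1.203 = 2.748 d.
D_c = (k_d/k_r) L₀ e^(−k_d t_c) = (0.128/0.566) × 20.4 × e^(−0.128×2.748) = 0.2261 × 20.4 × 0.7035 = 3.246 mg/L.
x_c = v t_c = 0.258 m/s × 2.748 d × 86400 s/d = 61250 m ≈ 61.2 km.

t_c ≈ 2.75 d; D_c ≈ 3.25 mg/L; x_c ≈ 61.2 km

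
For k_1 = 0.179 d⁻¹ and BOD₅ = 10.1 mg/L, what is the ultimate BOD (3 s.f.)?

L₀ ≈ 17.1 mg/L

BOD₅ = L₀(1 − e^(−5k_1)) ⇒ L₀ = BOD₅ / (1 − e^(−5×0.179))
= 10.1 / (1 − 0.4086) = 10.1 / 0.5914 = 17.08 mg/L.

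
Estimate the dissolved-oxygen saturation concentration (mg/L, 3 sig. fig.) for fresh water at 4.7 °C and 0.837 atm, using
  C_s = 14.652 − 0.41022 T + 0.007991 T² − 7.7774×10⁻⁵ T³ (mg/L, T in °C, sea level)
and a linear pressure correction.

C_s ≈ 10.8 mg/L

At sea level: C_s = 14.652 − 0.41022×4.7 + 0.007991×4.7² − 7.7774×10⁻⁵×4.7³ = 12.89 mg/L.
Pressure correction: C_s' = 12.89 × 0.837 = 10.79 mg/L.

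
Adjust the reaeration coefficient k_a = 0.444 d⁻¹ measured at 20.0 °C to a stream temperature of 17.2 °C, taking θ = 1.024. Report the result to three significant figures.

k_a(T₂) = k_a(T₁) · θ^(T₂−T₁) = 0.444 × 1.024^(17.2−20.0)
= 0.444 × 1.024^-2.80 = 0.444 × 0.9358 = 0.4155 d⁻¹.

k_a ≈ 0.415 d⁻¹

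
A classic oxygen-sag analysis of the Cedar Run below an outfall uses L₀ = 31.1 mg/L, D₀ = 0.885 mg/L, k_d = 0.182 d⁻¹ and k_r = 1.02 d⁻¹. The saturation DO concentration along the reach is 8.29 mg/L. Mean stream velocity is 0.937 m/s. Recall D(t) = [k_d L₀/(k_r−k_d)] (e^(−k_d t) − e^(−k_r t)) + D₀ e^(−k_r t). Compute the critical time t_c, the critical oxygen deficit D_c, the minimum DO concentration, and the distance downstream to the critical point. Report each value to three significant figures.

t_c = [1/(k_r−k_d)] ln[(k_r/k_d)(1 − D₀(k_r−k_d)/(k_d L₀))]
= [1/(1.02−0.182)] ln[(1.02/0.182)(1 − 0.885×0.8380/(0.182×31.1))]
= (1/0.8380) ln[5.604 × 0.8690] = 1.193 × ln(4.870) = 1.193 × 1.583 = 1.889 d.
D_c = (k_d/k_r) L₀ e^(−k_d t_c) = (0.182/1.02) × 31.1 × e^(−0.182×1.889) = 0.1784 × 31.1 × 0.7091 = 3.935 mg/L.
Minimum DO = C_s − D_c = 8.29 − 3.935 = 4.355 mg/L.
x_c = v t_c = 0.937 m/s × 1.889 d × 86400 s/d = 152900 m ≈ 153 km.

t_c ≈ 1.89 d; D_c ≈ 3.93 mg/L; min DO ≈ 4.36 mg/L; x_c ≈ 153 km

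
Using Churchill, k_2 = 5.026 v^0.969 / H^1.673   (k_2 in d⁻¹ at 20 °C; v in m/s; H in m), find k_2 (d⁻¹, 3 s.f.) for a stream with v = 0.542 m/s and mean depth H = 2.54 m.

k_2 = 5.026 × 0.542^0.969 / 2.54^1.673 = 5.026 × 0.5524 / 4.756 = 0.5837 d⁻¹.

k_2 ≈ 0.584 d⁻¹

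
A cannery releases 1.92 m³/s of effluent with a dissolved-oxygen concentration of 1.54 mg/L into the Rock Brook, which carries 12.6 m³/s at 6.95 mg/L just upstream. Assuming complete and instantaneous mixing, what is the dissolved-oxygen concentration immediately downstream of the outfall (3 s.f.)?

6.23 mg/L

Flow-weighted mixing: C = (Q_r C_r + Q_w C_w)/(Q_r + Q_w)
= (12.6×6.95 + 1.92×1.54)/(12.6 + 1.92) = 90.53/14.52 = 6.235 mg/L.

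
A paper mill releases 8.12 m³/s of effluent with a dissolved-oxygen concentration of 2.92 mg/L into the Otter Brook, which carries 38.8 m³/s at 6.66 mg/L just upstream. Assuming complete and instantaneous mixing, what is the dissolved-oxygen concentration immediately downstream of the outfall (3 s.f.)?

Flow-weighted mixing: C = (Q_r C_r + Q_w C_w)/(Q_r + Q_w)
= (38.8×6.66 + 8.12×2.92)/(38.8 + 8.12) = 282.1/46.92 = 6.013 mg/L.

6.01 mg/L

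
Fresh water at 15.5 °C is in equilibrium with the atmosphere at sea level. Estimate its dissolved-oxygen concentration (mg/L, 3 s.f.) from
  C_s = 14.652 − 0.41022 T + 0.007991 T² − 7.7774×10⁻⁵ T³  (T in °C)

C_s = 14.652 − 0.41022×15.5 + 0.007991×15.5² − 7.7774×10⁻⁵×15.5³ = 9.924 mg/L.

C_s ≈ 9.92 mg/L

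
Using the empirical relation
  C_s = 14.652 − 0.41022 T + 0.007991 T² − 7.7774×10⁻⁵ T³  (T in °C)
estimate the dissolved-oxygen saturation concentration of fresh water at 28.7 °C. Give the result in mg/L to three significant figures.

C_s = 14.652 − 0.41022×28.7 + 0.007991×28.7² − 7.7774×10⁻⁵×28.7³ = 7.622 mg/L.

C_s ≈ 7.62 mg/L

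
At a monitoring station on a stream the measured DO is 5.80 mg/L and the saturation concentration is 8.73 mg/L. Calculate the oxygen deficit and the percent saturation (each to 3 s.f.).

D ≈ 2.93 mg/L; 66.4 % saturation

D = C_s − C = 8.73 − 5.80 = 2.93 mg/L.
% saturation = 5.80/8.73 × 100 = 66.4 %.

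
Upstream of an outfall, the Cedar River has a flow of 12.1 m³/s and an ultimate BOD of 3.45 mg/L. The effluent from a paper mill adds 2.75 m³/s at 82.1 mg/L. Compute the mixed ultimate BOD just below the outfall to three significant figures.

Flow-weighted mixing: C = (Q_r C_r + Q_w C_w)/(Q_r + Q_w)
= (12.1×3.45 + 2.75×82.1)/(12.1 + 2.75) = 267.5/14.85 = 18.01 mg/L.

18.0 mg/L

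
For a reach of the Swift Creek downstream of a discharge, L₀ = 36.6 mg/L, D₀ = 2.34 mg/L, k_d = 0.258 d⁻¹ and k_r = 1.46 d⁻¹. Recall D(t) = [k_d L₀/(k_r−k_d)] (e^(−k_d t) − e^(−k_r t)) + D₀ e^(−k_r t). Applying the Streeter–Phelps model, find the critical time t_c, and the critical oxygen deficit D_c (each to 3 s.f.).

t_c ≈ 1.15 d; D_c ≈ 4.81 mg/L

With k_r/k_d = 5.659 and 1 − D₀(k_r−k_d)/(k_d L₀) = 0.7021,
t_c = ln(5.659 × 0.7021) / (1.46 − 0.258) = ln(3.973) / 1.202 = 1.380/1.202 = 1.148 d.
L(t_c) = L₀ e^(−k_d t_c) = 36.6 × 0.7437 = 27.22 mg/L, and at the critical point k_r D_c = k_d L, so D_c = (0.258/1.46) × 27.22 = 4.810 mg/L.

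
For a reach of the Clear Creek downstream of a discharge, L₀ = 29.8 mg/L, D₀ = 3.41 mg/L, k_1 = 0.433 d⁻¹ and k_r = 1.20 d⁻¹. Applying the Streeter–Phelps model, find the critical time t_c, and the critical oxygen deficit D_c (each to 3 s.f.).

At the critical point dD/dt = 0, so k_1 L₀ e^(−k_1 t) = k_r D. Substituting D(t) from the Streeter–Phelps equation and solving for t gives
t_c = ln[(k_r/k_1)(1 − D₀(k_r−k_1)/(k_1 L₀))] / (k_r−k_1).
Here k_r−k_1 = 0.7670 d⁻¹ and 1 − D₀(k_r−k_1)/(k_1 L₀) = 1 − 3.41×0.7670/(0.433×29.8) = 0.7973, so
t_c = ln(2.771 × 0.7973) / 0.7670 = 0.7928 / 0.7670 = 1.034 d.
L(t_c) = L₀ e^(−k_1 t_c) = 29.8 × 0.6392 = 19.05 mg/L, and at the critical point k_r D_c = k_1 L, so D_c = (0.433/1.20) × 19.05 = 6.873 mg/L.

t_c ≈ 1.03 d; D_c ≈ 6.87 mg/L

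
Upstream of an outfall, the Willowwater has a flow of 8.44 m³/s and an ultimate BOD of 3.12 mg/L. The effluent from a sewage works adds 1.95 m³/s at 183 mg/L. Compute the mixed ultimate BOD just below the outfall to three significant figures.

Flow-weighted mixing: C = (Q_r C_r + Q_w C_w)/(Q_r + Q_w)
= (8.44×3.12 + 1.95×183)/(8.44 + 1.95) = 383.2/10.39 = 36.88 mg/L.

36.9 mg/L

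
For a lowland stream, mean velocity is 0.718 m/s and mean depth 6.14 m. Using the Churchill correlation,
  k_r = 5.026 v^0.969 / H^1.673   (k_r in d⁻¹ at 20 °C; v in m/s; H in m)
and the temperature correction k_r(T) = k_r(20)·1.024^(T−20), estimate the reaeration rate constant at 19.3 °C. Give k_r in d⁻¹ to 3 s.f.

k_r(20) = 5.026 × 0.718^0.969 / 6.14^1.673 = 5.026 × 0.7254 / 20.83 = 0.1751 d⁻¹.
k_r(19.3) = 0.1751 × 1.024^(19.3−20) = 0.1751 × 0.9835 = 0.1722 d⁻¹.

k_r ≈ 0.172 d⁻¹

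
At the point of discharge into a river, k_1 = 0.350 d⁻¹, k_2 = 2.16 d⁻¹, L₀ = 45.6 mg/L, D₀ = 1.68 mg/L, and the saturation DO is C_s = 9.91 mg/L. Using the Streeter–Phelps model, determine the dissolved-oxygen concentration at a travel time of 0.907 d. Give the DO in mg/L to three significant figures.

k_1 L₀/(k_2−k_1) = 0.350×45.6/(2.16−0.350) = 15.96/1.810 = 8.818 mg/L.
e^(−k_1 t) = e^(−0.350×0.9070) = 0.7280; e^(−k_2 t) = e^(−2.16×0.9070) = 0.1410.
D = 8.818 × (0.7280 − 0.1410) + 1.68 × 0.1410 = 5.176 + 0.2369 = 5.413 mg/L.
DO = C_s − D = 9.91 − 5.413 = 4.497 mg/L.

DO ≈ 4.50 mg/L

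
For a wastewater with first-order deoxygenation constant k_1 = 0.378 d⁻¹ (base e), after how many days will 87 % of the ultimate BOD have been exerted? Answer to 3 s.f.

y/L₀ = 1 − e^(−k_1 t) = 0.87 ⇒ e^(−k_1 t) = 0.130
t = −ln(0.130) / 0.378 = 2.040 / 0.378 = 5.397 d.

t ≈ 5.40 d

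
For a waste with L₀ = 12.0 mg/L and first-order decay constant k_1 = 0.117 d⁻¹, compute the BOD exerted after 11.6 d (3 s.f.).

y ≈ 8.91 mg/L

y_t = L₀(1 − e^(−k_1 t)) = 12.0 × (1 − e^(−0.117×11.6))
= 12.0 × (1 − 0.2574) = 12.0 × 0.7426 = 8.911 mg/L.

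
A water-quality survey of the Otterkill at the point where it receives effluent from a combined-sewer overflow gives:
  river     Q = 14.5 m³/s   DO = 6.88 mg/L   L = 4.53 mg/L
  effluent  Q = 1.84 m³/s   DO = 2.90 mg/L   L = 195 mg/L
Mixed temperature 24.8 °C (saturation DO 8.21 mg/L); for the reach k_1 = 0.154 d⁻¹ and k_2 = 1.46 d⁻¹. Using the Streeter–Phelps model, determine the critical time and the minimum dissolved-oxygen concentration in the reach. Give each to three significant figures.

Mixed DO = (14.5×6.88 + 1.84×2.90)/(14.5+1.84) = 105.1/16.34 = 6.432 mg/L.
Mixed L₀ = (14.5×4.53 + 1.84×195)/(16.34) = 424.5/16.34 = 25.98 mg/L.
Initial deficit D₀ = C_s − DO₀ = 8.21 − 6.432 = 1.778 mg/L.
t_c = (1/1.306) ln[(1.46/0.154)(1 − 1.778×1.306/(0.154×25.98))] = 0.7657 × ln(3.977) = 1.057 d.
D_c = (0.154/1.46) × 25.98 × e^(−0.154×1.057) = 0.1055 × 25.98 × 0.8498 = 2.329 mg/L.
Minimum DO = 8.21 − 2.329 = 5.881 mg/L.

t_c ≈ 1.06 d; minimum DO ≈ 5.88 mg/L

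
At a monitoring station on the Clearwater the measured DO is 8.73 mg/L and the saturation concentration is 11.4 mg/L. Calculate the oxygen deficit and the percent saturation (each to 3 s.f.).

D = C_s − C = 11.4 − 8.73 = 2.67 mg/L.
% saturation = 8.73/11.4 × 100 = 76.6 %.

D ≈ 2.67 mg/L; 76.6 % saturation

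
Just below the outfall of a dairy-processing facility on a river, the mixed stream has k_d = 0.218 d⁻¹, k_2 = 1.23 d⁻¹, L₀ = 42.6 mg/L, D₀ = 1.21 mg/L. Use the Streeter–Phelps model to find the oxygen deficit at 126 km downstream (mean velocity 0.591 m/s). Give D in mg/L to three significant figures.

D ≈ 4.98 mg/L

Travel time t = x/v = 126 km / (0.591 m/s) = 126000 m / 0.591 m/s = 213200 s = 2.468 d.
k_d L₀/(k_2−k_d) = 0.218×42.6/(1.23−0.218) = 9.287/1.012 = 9.177 mg/L.
e^(−k_d t) = e^(−0.218×2.468) = 0.5840; e^(−k_2 t) = e^(−1.23×2.468) = 0.04807.
D = 9.177 × (0.5840 − 0.04807) + 1.21 × 0.04807 = 4.918 + 0.05816 = 4.976 mg/L.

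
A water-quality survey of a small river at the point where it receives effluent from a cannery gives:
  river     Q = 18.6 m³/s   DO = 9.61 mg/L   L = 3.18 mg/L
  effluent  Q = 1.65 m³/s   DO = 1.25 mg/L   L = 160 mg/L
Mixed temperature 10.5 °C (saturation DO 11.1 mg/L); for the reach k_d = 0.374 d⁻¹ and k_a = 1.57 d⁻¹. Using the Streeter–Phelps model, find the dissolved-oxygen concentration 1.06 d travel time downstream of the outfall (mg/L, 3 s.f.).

DO ≈ 8.28 mg/L

Mixed DO = (18.6×9.61 + 1.65×1.25)/(18.6+1.65) = 180.8/20.25 = 8.929 mg/L.
Mixed L₀ = (18.6×3.18 + 1.65×160)/(20.25) = 323.1/20.25 = 15.96 mg/L.
Initial deficit D₀ = C_s − DO₀ = 11.1 − 8.929 = 2.171 mg/L.
D(1.06) = [0.374×15.96/(1.57−0.374)](e^(−0.374×1.06) − e^(−1.57×1.06)) + 2.171 e^(−1.57×1.06)
= 4.990 × (0.6727 − 0.1893) + 2.171 × 0.1893 = 2.823 mg/L.
DO = 11.1 − 2.823 = 8.277 mg/L.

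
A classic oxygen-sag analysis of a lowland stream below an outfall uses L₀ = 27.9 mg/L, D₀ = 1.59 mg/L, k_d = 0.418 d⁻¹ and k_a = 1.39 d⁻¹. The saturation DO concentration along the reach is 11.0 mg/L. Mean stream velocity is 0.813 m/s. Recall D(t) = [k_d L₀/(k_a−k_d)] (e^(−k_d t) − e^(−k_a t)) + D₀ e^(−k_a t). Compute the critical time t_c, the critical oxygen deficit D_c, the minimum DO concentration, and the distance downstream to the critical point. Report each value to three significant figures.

t_c ≈ 1.09 d; D_c ≈ 5.32 mg/L; min DO ≈ 5.68 mg/L; x_c ≈ 76.6 km

t_c = [1/(k_a−k_d)] ln[(k_a/k_d)(1 − D₀(k_a−k_d)/(k_d L₀))]
= [1/(1.39−0.418)] ln[(1.39/0.418)(1 − 1.59×0.9720/(0.418×27.9))]
= (1/0.9720) ln[3.325 × 0.8675] = 1.029 × ln(2.885) = 1.029 × 1.059 = 1.090 d.
L(t_c) = L₀ e^(−k_d t_c) = 27.9 × 0.6341 = 17.69 mg/L, and at the critical point k_a D_c = k_d L, so D_c = (0.418/1.39) × 17.69 = 5.320 mg/L.
Minimum DO = C_s − D_c = 11.0 − 5.320 = 5.680 mg/L.
x_c = v t_c = 0.813 m/s × 1.090 d × 86400 s/d = 76560 m ≈ 76.6 km.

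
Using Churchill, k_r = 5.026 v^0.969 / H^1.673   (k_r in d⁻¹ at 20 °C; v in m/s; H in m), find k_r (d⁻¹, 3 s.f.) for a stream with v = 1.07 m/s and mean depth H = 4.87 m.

k_r = 5.026 × 1.07^0.969 / 4.87^1.673 = 5.026 × 1.068 / 14.13 = 0.3797 d⁻¹.

k_r ≈ 0.380 d⁻¹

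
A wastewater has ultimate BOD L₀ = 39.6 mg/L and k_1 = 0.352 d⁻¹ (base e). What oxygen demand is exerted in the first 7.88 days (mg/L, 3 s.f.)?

y_t = L₀(1 − e^(−k_1 t)) = 39.6 × (1 − e^(−0.352×7.88))
= 39.6 × (1 − 0.06243) = 39.6 × 0.9376 = 37.13 mg/L.

y ≈ 37.1 mg/L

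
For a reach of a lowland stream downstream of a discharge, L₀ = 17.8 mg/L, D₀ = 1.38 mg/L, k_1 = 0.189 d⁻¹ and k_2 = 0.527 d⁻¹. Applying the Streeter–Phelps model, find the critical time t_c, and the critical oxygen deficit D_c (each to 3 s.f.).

At the critical point dD/dt = 0, so k_1 L₀ e^(−k_1 t) = k_2 D. Substituting D(t) from the Streeter–Phelps equation and solving for t gives
t_c = ln[(k_2/k_1)(1 − D₀(k_2−k_1)/(k_1 L₀))] / (k_2−k_1).
Here k_2−k_1 = 0.3380 d⁻¹ and 1 − D₀(k_2−k_1)/(k_1 L₀) = 1 − 1.38×0.3380/(0.189×17.8) = 0.8614, so
t_c = ln(2.788 × 0.8614) / 0.3380 = 0.8762 / 0.3380 = 2.592 d.
D_c = (k_1/k_2) L₀ e^(−k_1 t_c) = (0.189/0.527) × 17.8 × e^(−0.189×2.592) = 0.3586 × 17.8 × 0.6127 = 3.911 mg/L.

t_c ≈ 2.59 d; D_c ≈ 3.91 mg/L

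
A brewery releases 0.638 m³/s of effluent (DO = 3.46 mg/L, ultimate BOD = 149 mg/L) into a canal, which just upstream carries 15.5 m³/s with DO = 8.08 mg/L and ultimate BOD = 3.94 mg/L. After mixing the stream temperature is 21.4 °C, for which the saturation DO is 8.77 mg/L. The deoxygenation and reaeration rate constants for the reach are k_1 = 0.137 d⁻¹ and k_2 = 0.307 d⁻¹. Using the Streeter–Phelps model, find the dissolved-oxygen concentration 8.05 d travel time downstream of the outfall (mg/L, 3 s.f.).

DO ≈ 6.77 mg/L

Mixed DO = (15.5×8.08 + 0.638×3.46)/(15.5+0.638) = 127.4/16.14 = 7.897 mg/L.
Mixed L₀ = (15.5×3.94 + 0.638×149)/(16.14) = 156.1/16.14 = 9.675 mg/L.
Initial deficit D₀ = C_s − DO₀ = 8.77 − 7.897 = 0.8726 mg/L.
D(8.05) = [0.137×9.675/(0.307−0.137)](e^(−0.137×8.05) − e^(−0.307×8.05)) + 0.8726 e^(−0.307×8.05)
= 7.797 × (0.3319 − 0.08447) + 0.8726 × 0.08447 = 2.003 mg/L.
DO = 8.77 − 2.003 = 6.767 mg/L.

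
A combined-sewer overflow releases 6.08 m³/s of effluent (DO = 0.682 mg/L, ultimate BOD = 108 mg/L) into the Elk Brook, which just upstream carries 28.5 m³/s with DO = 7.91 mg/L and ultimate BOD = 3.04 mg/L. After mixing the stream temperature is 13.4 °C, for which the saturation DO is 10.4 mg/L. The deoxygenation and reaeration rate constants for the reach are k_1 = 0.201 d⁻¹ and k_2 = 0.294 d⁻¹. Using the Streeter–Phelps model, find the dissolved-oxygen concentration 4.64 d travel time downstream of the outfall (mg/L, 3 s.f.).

Mixed DO = (28.5×7.91 + 6.08×0.682)/(28.5+6.08) = 229.6/34.58 = 6.639 mg/L.
Mixed L₀ = (28.5×3.04 + 6.08×108)/(34.58) = 743.3/34.58 = 21.49 mg/L.
Initial deficit D₀ = C_s − DO₀ = 10.4 − 6.639 = 3.761 mg/L.
D(4.64) = [0.201×21.49/(0.294−0.201)](e^(−0.201×4.64) − e^(−0.294×4.64)) + 3.761 e^(−0.294×4.64)
= 46.46 × (0.3935 − 0.2556) + 3.761 × 0.2556 = 7.368 mg/L.
DO = 10.4 − 7.368 = 3.032 mg/L.

DO ≈ 3.03 mg/L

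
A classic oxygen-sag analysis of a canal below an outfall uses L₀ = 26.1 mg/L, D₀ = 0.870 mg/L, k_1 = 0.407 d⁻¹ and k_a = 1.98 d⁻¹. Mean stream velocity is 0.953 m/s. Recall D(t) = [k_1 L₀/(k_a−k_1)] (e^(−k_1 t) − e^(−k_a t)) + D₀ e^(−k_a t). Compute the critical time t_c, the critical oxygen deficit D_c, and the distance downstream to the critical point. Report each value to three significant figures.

t_c ≈ 0.918 d; D_c ≈ 3.69 mg/L; x_c ≈ 75.6 km

At the critical point dD/dt = 0, so k_1 L₀ e^(−k_1 t) = k_a D. Substituting D(t) from the Streeter–Phelps equation and solving for t gives
t_c = ln[(k_a/k_1)(1 − D₀(k_a−k_1)/(k_1 L₀))] / (k_a−k_1).
Here k_a−k_1 = 1.573 d⁻¹ and 1 − D₀(k_a−k_1)/(k_1 L₀) = 1 − 0.870×1.573/(0.407×26.1) = 0.8712, so
t_c = ln(4.865 × 0.8712) / 1.573 = 1.444 / 1.573 = 0.9181 d.
L(t_c) = L₀ e^(−k_1 t_c) = 26.1 × 0.6882 = 17.96 mg/L, and at the critical point k_a D_c = k_1 L, so D_c = (0.407/1.98) × 17.96 = 3.692 mg/L.
x_c = v t_c = 0.953 m/s × 0.9181 d × 86400 s/d = 75590 m ≈ 75.6 km.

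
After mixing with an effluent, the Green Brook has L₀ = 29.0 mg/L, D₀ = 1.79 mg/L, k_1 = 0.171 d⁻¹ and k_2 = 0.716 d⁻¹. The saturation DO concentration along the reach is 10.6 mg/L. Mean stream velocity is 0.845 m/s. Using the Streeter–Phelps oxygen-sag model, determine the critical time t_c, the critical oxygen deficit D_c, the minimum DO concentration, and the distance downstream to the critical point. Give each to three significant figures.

t_c ≈ 2.23 d; D_c ≈ 4.73 mg/L; min DO ≈ 5.87 mg/L; x_c ≈ 162 km

With k_2/k_1 = 4.187 and 1 − D₀(k_2−k_1)/(k_1 L₀) = 0.8033,
t_c = ln(4.187 × 0.8033) / (0.716 − 0.171) = ln(3.363) / 0.5450 = 1.213/0.5450 = 2.226 d.
L(t_c) = L₀ e^(−k_1 t_c) = 29.0 × 0.6835 = 19.82 mg/L, and at the critical point k_2 D_c = k_1 L, so D_c = (0.171/0.716) × 19.82 = 4.734 mg/L.
Minimum DO = C_s − D_c = 10.6 − 4.734 = 5.866 mg/L.
x_c = v t_c = 0.845 m/s × 2.226 d × 86400 s/d = 162500 m ≈ 162 km.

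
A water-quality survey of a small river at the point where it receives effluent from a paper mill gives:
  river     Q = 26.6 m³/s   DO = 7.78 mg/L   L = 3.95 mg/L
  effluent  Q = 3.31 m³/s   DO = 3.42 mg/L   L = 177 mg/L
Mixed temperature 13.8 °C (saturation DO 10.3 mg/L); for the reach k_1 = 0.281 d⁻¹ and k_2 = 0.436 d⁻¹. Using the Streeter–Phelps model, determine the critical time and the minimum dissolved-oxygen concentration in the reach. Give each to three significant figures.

t_c ≈ 2.35 d; minimum DO ≈ 2.62 mg/L

Mixed DO = (26.6×7.78 + 3.31×3.42)/(26.6+3.31) = 218.3/29.91 = 7.297 mg/L.
Mixed L₀ = (26.6×3.95 + 3.31×177)/(29.91) = 690.9/29.91 = 23.10 mg/L.
Initial deficit D₀ = C_s − DO₀ = 10.3 − 7.297 = 3.003 mg/L.
t_c = (1/0.1550) ln[(0.436/0.281)(1 − 3.003×0.1550/(0.281×23.10))] = 6.452 × ln(1.440) = 2.354 d.
D_c = (0.281/0.436) × 23.10 × e^(−0.281×2.354) = 0.6445 × 23.10 × 0.5161 = 7.683 mg/L.
Minimum DO = 10.3 − 7.683 = 2.617 mg/L.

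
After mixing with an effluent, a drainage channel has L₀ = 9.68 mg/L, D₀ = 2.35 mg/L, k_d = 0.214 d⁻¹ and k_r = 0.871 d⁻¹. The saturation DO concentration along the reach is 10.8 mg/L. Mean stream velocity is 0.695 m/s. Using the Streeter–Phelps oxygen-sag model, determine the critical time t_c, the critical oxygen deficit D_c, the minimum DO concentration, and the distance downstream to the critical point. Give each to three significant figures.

t_c ≈ 0.0547 d; D_c ≈ 2.35 mg/L; min DO ≈ 8.45 mg/L; x_c ≈ 3.28 km

With k_r/k_d = 4.070 and 1 − D₀(k_r−k_d)/(k_d L₀) = 0.2547,
t_c = ln(4.070 × 0.2547) / (0.871 − 0.214) = ln(1.037) / 0.6570 = 0.03591/0.6570 = 0.05466 d.
D_c = (k_d/k_r) L₀ e^(−k_d t_c) = (0.214/0.871) × 9.68 × e^(−0.214×0.05466) = 0.2457 × 9.68 × 0.9884 = 2.351 mg/L.
Minimum DO = C_s − D_c = 10.8 − 2.351 = 8.449 mg/L.
x_c = v t_c = 0.695 m/s × 0.05466 d × 86400 s/d = 3282 m ≈ 3.28 km.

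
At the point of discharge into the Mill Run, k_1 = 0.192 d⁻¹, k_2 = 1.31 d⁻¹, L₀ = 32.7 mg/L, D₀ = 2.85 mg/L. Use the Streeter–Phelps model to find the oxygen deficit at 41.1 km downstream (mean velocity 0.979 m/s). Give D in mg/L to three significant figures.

D ≈ 3.65 mg/L

Travel time t = x/v = 41.1 km / (0.979 m/s) = 41100 m / 0.979 m/s = 41980 s = 0.4859 d.
k_1 L₀/(k_2−k_1) = 0.192×32.7/(1.31−0.192) = 6.278/1.118 = 5.616 mg/L.
e^(−k_1 t) = e^(−0.192×0.4859) = 0.9109; e^(−k_2 t) = e^(−1.31×0.4859) = 0.5291.
D = 5.616 × (0.9109 − 0.5291) + 2.85 × 0.5291 = 2.144 + 1.508 = 3.652 mg/L.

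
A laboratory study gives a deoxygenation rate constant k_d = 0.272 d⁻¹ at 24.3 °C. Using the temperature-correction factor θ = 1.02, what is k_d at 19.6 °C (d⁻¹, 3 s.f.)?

k_d(T₂) = k_d(T₁) · θ^(T₂−T₁) = 0.272 × 1.02^(19.6−24.3)
= 0.272 × 1.02^-4.70 = 0.272 × 0.9111 = 0.2478 d⁻¹.

k_d ≈ 0.248 d⁻¹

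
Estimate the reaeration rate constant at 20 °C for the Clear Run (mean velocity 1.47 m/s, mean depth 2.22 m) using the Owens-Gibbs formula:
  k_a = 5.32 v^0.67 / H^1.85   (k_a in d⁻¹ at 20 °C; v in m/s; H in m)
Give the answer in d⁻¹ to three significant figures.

k_a = 5.32 × 1.47^0.67 / 2.22^1.85 = 5.32 × 1.295 / 4.373 = 1.575 d⁻¹.

k_a ≈ 1.57 d⁻¹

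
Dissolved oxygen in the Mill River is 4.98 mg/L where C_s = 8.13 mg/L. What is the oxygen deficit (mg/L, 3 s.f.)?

D = C_s − C = 8.13 − 4.98 = 3.15 mg/L.

D ≈ 3.15 mg/L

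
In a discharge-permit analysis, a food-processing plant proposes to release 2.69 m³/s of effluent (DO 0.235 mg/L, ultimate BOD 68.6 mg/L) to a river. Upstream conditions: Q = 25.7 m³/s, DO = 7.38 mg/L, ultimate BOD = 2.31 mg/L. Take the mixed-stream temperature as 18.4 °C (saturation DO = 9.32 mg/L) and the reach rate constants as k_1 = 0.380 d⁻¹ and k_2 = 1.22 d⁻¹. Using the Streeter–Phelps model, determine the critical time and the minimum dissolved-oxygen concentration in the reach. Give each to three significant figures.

t_c ≈ 0.0566 d; minimum DO ≈ 6.70 mg/L

Mixed DO = (25.7×7.38 + 2.69×0.235)/(25.7+2.69) = 190.3/28.39 = 6.703 mg/L.
Mixed L₀ = (25.7×2.31 + 2.69×68.6)/(28.39) = 243.9/28.39 = 8.591 mg/L.
Initial deficit D₀ = C_s − DO₀ = 9.32 − 6.703 = 2.617 mg/L.
t_c = (1/0.8400) ln[(1.22/0.380)(1 − 2.617×0.8400/(0.380×8.591))] = 1.190 × ln(1.049) = 0.05657 d.
D_c = (0.380/1.22) × 8.591 × e^(−0.380×0.05657) = 0.3115 × 8.591 × 0.9787 = 2.619 mg/L.
Minimum DO = 9.32 − 2.619 = 6.701 mg/L.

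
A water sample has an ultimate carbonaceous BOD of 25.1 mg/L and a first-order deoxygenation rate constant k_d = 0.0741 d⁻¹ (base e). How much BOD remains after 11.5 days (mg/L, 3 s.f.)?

L_t = L₀ e^(−k_d t) = 25.1 × e^(−0.0741×11.5) = 25.1 × 0.4265 = 10.71 mg/L.

L ≈ 10.7 mg/L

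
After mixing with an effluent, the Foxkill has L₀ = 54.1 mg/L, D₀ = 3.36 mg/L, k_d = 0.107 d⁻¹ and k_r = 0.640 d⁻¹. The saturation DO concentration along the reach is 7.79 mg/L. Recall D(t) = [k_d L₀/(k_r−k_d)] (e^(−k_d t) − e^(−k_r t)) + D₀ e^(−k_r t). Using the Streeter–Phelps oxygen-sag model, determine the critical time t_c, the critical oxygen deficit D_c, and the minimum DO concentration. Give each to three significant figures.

t_c ≈ 2.66 d; D_c ≈ 6.80 mg/L; min DO ≈ 0.987 mg/L

t_c = [1/(k_r−k_d)] ln[(k_r/k_d)(1 − D₀(k_r−k_d)/(k_d L₀))]
= [1/(0.640−0.107)] ln[(0.640/0.107)(1 − 3.36×0.5330/(0.107×54.1))]
= (1/0.5330) ln[5.981 × 0.6906] = 1.876 × ln(4.131) = 1.876 × 1.418 = 2.661 d.
D_c = (k_d/k_r) L₀ e^(−k_d t_c) = (0.107/0.640) × 54.1 × e^(−0.107×2.661) = 0.1672 × 54.1 × 0.7522 = 6.803 mg/L.
Minimum DO = C_s − D_c = 7.79 − 6.803 = 0.9865 mg/L.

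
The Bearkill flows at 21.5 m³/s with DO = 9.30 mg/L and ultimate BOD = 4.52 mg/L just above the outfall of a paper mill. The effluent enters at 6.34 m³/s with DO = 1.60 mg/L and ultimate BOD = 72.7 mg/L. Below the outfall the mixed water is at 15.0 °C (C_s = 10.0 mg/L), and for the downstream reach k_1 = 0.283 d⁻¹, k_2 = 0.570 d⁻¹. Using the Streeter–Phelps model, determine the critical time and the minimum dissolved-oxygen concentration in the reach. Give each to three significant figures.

Mixed DO = (21.5×9.30 + 6.34×1.60)/(21.5+6.34) = 210.1/27.84 = 7.546 mg/L.
Mixed L₀ = (21.5×4.52 + 6.34×72.7)/(27.84) = 558.1/27.84 = 20.05 mg/L.
Initial deficit D₀ = C_s − DO₀ = 10.0 − 7.546 = 2.454 mg/L.
t_c = (1/0.2870) ln[(0.570/0.283)(1 − 2.454×0.2870/(0.283×20.05))] = 3.484 × ln(1.764) = 1.978 d.
D_c = (0.283/0.570) × 20.05 × e^(−0.283×1.978) = 0.4965 × 20.05 × 0.5714 = 5.687 mg/L.
Minimum DO = 10.0 − 5.687 = 4.313 mg/L.

t_c ≈ 1.98 d; minimum DO ≈ 4.31 mg/L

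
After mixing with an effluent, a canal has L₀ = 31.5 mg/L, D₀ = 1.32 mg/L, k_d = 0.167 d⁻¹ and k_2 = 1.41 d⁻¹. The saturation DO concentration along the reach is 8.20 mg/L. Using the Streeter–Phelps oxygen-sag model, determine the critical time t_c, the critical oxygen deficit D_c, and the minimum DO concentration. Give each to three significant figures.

At the critical point dD/dt = 0, so k_d L₀ e^(−k_d t) = k_2 D. Substituting D(t) from the Streeter–Phelps equation and solving for t gives
t_c = ln[(k_2/k_d)(1 − D₀(k_2−k_d)/(k_d L₀))] / (k_2−k_d).
Here k_2−k_d = 1.243 d⁻¹ and 1 − D₀(k_2−k_d)/(k_d L₀) = 1 − 1.32×1.243/(0.167×31.5) = 0.6881, so
t_c = ln(8.443 × 0.6881) / 1.243 = 1.760 / 1.243 = 1.416 d.
L(t_c) = L₀ e^(−k_d t_c) = 31.5 × 0.7895 = 24.87 mg/L, and at the critical point k_2 D_c = k_d L, so D_c = (0.167/1.41) × 24.87 = 2.945 mg/L.
Minimum DO = C_s − D_c = 8.20 − 2.945 = 5.255 mg/L.

t_c ≈ 1.42 d; D_c ≈ 2.95 mg/L; min DO ≈ 5.25 mg/L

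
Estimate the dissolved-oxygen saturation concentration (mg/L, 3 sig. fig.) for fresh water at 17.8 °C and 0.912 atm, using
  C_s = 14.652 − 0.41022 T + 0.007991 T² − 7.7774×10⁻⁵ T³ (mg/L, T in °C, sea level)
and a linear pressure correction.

At sea level: C_s = 14.652 − 0.41022×17.8 + 0.007991×17.8² − 7.7774×10⁻⁵×17.8³ = 9.443 mg/L.
Pressure correction: C_s' = 9.443 × 0.912 = 8.612 mg/L.

C_s ≈ 8.61 mg/L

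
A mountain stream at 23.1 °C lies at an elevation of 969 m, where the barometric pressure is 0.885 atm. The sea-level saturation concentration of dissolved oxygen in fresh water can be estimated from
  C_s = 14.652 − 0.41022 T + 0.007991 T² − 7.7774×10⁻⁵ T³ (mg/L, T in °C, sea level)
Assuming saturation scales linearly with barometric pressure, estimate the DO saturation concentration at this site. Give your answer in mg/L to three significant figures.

C_s ≈ 7.51 mg/L

At sea level: C_s = 14.652 − 0.41022×23.1 + 0.007991×23.1² − 7.7774×10⁻⁵×23.1³ = 8.481 mg/L.
Pressure correction: C_s' = 8.481 × 0.885 = 7.506 mg/L.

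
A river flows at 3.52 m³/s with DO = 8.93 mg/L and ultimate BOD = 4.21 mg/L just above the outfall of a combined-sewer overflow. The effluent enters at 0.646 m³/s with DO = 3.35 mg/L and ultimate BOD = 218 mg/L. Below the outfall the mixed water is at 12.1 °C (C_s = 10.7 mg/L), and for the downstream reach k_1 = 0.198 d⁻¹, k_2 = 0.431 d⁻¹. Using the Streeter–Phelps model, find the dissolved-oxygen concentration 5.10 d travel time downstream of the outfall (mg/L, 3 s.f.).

Mixed DO = (3.52×8.93 + 0.646×3.35)/(3.52+0.646) = 33.60/4.166 = 8.065 mg/L.
Mixed L₀ = (3.52×4.21 + 0.646×218)/(4.166) = 155.6/4.166 = 37.36 mg/L.
Initial deficit D₀ = C_s − DO₀ = 10.7 − 8.065 = 2.635 mg/L.
D(5.10) = [0.198×37.36/(0.431−0.198)](e^(−0.198×5.10) − e^(−0.431×5.10)) + 2.635 e^(−0.431×5.10)
= 31.75 × (0.3643 − 0.1110) + 2.635 × 0.1110 = 8.334 mg/L.
DO = 10.7 − 8.334 = 2.366 mg/L.

DO ≈ 2.37 mg/L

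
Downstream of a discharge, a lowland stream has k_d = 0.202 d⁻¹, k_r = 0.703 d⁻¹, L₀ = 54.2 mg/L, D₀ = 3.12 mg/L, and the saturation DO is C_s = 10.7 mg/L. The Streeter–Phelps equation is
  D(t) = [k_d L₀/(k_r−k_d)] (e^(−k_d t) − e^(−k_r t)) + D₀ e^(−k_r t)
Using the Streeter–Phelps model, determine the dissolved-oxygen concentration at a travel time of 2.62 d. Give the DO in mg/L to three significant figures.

k_d L₀/(k_r−k_d) = 0.202×54.2/(0.703−0.202) = 10.95/0.5010 = 21.85 mg/L.
e^(−k_d t) = e^(−0.202×2.620) = 0.5891; e^(−k_r t) = e^(−0.703×2.620) = 0.1585.
D = 21.85 × (0.5891 − 0.1585) + 3.12 × 0.1585 = 9.408 + 0.4946 = 9.903 mg/L.
DO = C_s − D = 10.7 − 9.903 = 0.7970 mg/L.

DO ≈ 0.797 mg/L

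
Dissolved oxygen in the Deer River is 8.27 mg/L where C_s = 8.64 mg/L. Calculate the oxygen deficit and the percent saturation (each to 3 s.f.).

D ≈ 0.370 mg/L; 95.7 % saturation

D = C_s − C = 8.64 − 8.27 = 0.370 mg/L.
% saturation = 8.27/8.64 × 100 = 95.7 %.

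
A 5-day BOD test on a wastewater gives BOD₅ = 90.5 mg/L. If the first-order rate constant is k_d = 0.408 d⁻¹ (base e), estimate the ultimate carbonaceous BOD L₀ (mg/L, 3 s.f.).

BOD₅ = L₀(1 − e^(−5k_d)) ⇒ L₀ = BOD₅ / (1 − e^(−5×0.408))
= 90.5 / (1 − 0.1300) = 90.5 / 0.8700 = 104.0 mg/L.

L₀ ≈ 104 mg/L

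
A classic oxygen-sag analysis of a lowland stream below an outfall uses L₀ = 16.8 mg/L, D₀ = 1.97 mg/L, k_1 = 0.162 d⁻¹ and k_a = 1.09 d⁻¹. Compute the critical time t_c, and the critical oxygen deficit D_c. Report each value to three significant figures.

t_c ≈ 0.854 d; D_c ≈ 2.17 mg/L

t_c = [1/(k_a−k_1)] ln[(k_a/k_1)(1 − D₀(k_a−k_1)/(k_1 L₀))]
= [1/(1.09−0.162)] ln[(1.09/0.162)(1 − 1.97×0.9280/(0.162×16.8))]
= (1/0.9280) ln[6.728 × 0.3283] = 1.078 × ln(2.209) = 1.078 × 0.7924 = 0.8539 d.
L(t_c) = L₀ e^(−k_1 t_c) = 16.8 × 0.8708 = 14.63 mg/L, and at the critical point k_a D_c = k_1 L, so D_c = (0.162/1.09) × 14.63 = 2.174 mg/L.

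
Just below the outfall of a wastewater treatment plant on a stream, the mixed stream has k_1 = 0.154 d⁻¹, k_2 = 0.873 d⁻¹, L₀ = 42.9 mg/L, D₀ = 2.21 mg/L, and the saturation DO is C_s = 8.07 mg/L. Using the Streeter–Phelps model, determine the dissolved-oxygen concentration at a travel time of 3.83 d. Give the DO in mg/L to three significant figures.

k_1 L₀/(k_2−k_1) = 0.154×42.9/(0.873−0.154) = 6.607/0.7190 = 9.189 mg/L.
e^(−k_1 t) = e^(−0.154×3.830) = 0.5544; e^(−k_2 t) = e^(−0.873×3.830) = 0.03531.
D = 9.189 × (0.5544 − 0.03531) + 2.21 × 0.03531 = 4.770 + 0.07804 = 4.848 mg/L.
DO = C_s − D = 8.07 − 4.848 = 3.222 mg/L.

DO ≈ 3.22 mg/L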